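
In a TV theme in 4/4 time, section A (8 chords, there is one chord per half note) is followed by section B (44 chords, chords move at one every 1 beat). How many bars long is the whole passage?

A: 8 × 2 = 16 beats = 4 bars.
B: 44 × 1 = 44 beats = 11 bars.
Total: 4 + 11 = 15 bars.

15 bars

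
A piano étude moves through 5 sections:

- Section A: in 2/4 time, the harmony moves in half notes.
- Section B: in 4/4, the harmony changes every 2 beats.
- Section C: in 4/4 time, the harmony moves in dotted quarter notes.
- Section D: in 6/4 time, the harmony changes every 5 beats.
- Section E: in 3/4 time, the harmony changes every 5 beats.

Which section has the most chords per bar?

Section C

A: each chord is 2 beats in 2/4, so 1 per bar.
B: each chord is 2 beats in 4/4, so 2 per bar.
C: each chord is 1.5 beats in 4/4, so 8/3 per bar.
D: each chord is 5 beats in 6/4, so 1.2 per bar.
E: each chord is 5 beats in 3/4, so 0.6 per bar.
Fastest is C at 8/3 chords/bar.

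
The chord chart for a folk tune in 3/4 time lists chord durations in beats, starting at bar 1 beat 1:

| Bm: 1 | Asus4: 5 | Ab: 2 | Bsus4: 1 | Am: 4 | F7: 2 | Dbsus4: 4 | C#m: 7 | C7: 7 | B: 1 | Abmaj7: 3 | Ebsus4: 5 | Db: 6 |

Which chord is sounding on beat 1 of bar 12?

Beat 1 of bar 12 is beat (12−1)×3 + 1 = 34 overall.
Running totals: Bm ends at 1, Asus4 ends at 6, Ab ends at 8, Bsus4 ends at 9, Am ends at 13, F7 ends at 15, Dbsus4 ends at 19, C#m ends at 26, C7 ends at 33, B ends at 34.
Beat 34 falls within B.

B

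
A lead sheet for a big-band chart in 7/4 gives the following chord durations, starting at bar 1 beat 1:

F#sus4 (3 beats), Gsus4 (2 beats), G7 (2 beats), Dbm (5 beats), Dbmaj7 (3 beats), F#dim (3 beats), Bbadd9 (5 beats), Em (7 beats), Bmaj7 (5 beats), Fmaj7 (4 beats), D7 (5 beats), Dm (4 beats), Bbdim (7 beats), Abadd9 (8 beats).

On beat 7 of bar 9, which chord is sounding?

Beat 7 of bar 9 is beat (9−1)×7 + 7 = 63 overall.
Running totals: F#sus4 ends at 3, Gsus4 ends at 5, G7 ends at 7, Dbm ends at 12, Dbmaj7 ends at 15, F#dim ends at 18, Bbadd9 ends at 23, Em ends at 30, Bmaj7 ends at 35, Fmaj7 ends at 39, D7 ends at 44, Dm ends at 48, Bbdim ends at 55, Abadd9 ends at 63.
Beat 63 falls within Abadd9.

Abadd9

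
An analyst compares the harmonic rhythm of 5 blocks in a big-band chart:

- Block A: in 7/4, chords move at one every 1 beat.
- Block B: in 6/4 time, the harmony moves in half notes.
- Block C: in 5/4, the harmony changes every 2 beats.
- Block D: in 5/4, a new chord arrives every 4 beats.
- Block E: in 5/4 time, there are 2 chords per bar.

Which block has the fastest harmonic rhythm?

A: each chord is 1 beat in 7/4, so 7 per bar.
B: each chord is 2 beats in 6/4, so 3 per bar.
C: each chord is 2 beats in 5/4, so 2.5 per bar.
D: each chord is 4 beats in 5/4, so 1.25 per bar.
E: each chord is 2.5 beats in 5/4, so 2 per bar.
Fastest is A at 7 chords/bar.

Block A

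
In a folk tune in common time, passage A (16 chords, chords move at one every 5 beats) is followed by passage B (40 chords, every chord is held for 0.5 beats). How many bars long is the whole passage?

A: 16 × 5 = 80 beats = 20 bars.
B: 40 × 0.5 = 20 beats = 5 bars.
Total: 20 + 5 = 25 bars.

25 bars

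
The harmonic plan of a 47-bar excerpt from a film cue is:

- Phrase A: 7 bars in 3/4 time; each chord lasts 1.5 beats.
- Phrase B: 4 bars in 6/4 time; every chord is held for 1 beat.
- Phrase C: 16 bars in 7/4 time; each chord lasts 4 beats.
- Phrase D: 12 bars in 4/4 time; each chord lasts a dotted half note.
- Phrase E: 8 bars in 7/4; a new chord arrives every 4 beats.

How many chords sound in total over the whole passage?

A has 21 beats and chords last 1.5 each, so 14 chords.
B has 24 beats and chords last 1 each, so 24 chords.
C has 112 beats and chords last 4 each, so 28 chords.
D has 48 beats and chords last 3 each, so 16 chords.
E has 56 beats and chords last 4 each, so 14 chords.
Total: 14 + 24 + 28 + 16 + 14 = 96.

96 chords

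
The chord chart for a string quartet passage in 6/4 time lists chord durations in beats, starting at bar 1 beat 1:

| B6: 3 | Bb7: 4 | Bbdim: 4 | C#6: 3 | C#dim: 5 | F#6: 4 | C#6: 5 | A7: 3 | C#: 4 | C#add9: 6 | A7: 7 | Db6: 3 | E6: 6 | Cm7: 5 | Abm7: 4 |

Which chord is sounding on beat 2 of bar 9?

Beat 2 of bar 9 is beat (9−1)×6 + 2 = 50 overall.
Running totals: B6 ends at 3, Bb7 ends at 7, Bbdim ends at 11, C#6 ends at 14, C#dim ends at 19, F#6 ends at 23, C#6 ends at 28, A7 ends at 31, C# ends at 35, C#add9 ends at 41, A7 ends at 48, Db6 ends at 51.
Beat 50 falls within Db6.

Db6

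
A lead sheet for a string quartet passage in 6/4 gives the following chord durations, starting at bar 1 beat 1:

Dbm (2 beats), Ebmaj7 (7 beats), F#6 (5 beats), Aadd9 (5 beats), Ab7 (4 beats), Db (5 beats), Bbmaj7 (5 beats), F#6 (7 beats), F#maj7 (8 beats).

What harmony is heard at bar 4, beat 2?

Ab7

Beat 2 of bar 4 is beat (4−1)×6 + 2 = 20 overall.
Running totals: Dbm ends at 2, Ebmaj7 ends at 9, F#6 ends at 14, Aadd9 ends at 19, Ab7 ends at 23.
Beat 20 falls within Ab7.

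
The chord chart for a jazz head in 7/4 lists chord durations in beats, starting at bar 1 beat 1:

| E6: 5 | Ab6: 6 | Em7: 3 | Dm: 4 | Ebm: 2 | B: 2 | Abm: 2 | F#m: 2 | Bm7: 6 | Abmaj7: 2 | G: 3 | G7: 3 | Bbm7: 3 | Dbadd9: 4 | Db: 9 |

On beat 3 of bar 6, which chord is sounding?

Beat 3 of bar 6 is beat (6−1)×7 + 3 = 38 overall.
Running totals: E6 ends at 5, Ab6 ends at 11, Em7 ends at 14, Dm ends at 18, Ebm ends at 20, B ends at 22, Abm ends at 24, F#m ends at 26, Bm7 ends at 32, Abmaj7 ends at 34, G ends at 37, G7 ends at 40.
Beat 38 falls within G7.

G7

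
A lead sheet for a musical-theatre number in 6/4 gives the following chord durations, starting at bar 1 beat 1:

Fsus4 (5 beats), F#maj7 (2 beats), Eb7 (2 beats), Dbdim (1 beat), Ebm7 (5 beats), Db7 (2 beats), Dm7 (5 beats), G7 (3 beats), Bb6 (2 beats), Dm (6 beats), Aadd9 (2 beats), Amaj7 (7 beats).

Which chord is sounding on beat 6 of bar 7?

Amaj7

Beat 6 of bar 7 is beat (7−1)×6 + 6 = 42 overall.
Running totals: Fsus4 ends at 5, F#maj7 ends at 7, Eb7 ends at 9, Dbdim ends at 10, Ebm7 ends at 15, Db7 ends at 17, Dm7 ends at 22, G7 ends at 25, Bb6 ends at 27, Dm ends at 33, Aadd9 ends at 35, Amaj7 ends at 42.
Beat 42 falls within Amaj7.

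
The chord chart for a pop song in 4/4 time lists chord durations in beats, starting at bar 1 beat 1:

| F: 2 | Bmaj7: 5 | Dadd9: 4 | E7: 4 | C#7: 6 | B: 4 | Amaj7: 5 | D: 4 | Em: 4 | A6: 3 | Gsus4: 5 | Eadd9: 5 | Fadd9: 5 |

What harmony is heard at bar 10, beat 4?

A6

Beat 4 of bar 10 is beat (10−1)×4 + 4 = 40 overall.
Running totals: F ends at 2, Bmaj7 ends at 7, Dadd9 ends at 11, E7 ends at 15, C#7 ends at 21, B ends at 25, Amaj7 ends at 30, D ends at 34, Em ends at 38, A6 ends at 41.
Beat 40 falls within A6.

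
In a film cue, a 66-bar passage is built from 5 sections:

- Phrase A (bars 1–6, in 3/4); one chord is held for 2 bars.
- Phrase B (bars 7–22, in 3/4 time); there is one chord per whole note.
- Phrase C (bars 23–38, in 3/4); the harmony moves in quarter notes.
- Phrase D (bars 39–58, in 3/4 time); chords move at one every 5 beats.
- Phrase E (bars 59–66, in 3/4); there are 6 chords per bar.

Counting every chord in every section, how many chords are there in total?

A: 6 bars × 3 beats = 18 beats; 6 beats/chord → 3 chords.
B: 16 bars × 3 beats = 48 beats; 4 beats/chord → 12 chords.
C: 16 bars × 3 beats = 48 beats; 1 beat/chord → 48 chords.
D: 20 bars × 3 beats = 60 beats; 5 beats/chord → 12 chords.
E: 8 bars × 3 beats = 24 beats; 0.5 beats/chord → 48 chords.
Total: 3 + 12 + 48 + 12 + 48 = 123.

123 chords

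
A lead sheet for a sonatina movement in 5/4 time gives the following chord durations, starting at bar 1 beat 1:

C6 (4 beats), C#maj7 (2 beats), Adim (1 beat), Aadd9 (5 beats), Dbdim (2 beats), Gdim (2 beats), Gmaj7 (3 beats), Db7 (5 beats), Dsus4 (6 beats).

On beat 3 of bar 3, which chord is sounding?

Beat 3 of bar 3 is beat (3−1)×5 + 3 = 13 overall.
Running totals: C6 ends at 4, C#maj7 ends at 6, Adim ends at 7, Aadd9 ends at 12, Dbdim ends at 14.
Beat 13 falls within Dbdim.

Dbdim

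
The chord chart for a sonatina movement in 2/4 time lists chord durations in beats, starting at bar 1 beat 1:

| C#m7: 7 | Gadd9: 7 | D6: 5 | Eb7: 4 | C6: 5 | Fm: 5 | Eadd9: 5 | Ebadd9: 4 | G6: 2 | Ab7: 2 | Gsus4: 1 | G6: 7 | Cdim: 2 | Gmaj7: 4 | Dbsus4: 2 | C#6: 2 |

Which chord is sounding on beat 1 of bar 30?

Gmaj7

Beat 1 of bar 30 is beat (30−1)×2 + 1 = 59 overall.
Running totals: C#m7 ends at 7, Gadd9 ends at 14, D6 ends at 19, Eb7 ends at 23, C6 ends at 28, Fm ends at 33, Eadd9 ends at 38, Ebadd9 ends at 42, G6 ends at 44, Ab7 ends at 46, Gsus4 ends at 47, G6 ends at 54, Cdim ends at 56, Gmaj7 ends at 60.
Beat 59 falls within Gmaj7.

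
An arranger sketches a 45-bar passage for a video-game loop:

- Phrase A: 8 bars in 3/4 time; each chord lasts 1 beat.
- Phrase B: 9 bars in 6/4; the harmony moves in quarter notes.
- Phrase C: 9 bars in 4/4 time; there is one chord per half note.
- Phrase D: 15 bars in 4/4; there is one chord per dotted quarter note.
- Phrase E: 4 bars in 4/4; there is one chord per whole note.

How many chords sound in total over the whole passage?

140 chords

A has 24 beats and chords last 1 each, so 24 chords.
B has 54 beats and chords last 1 each, so 54 chords.
C has 36 beats and chords last 2 each, so 18 chords.
D has 60 beats and chords last 1.5 each, so 40 chords.
E has 16 beats and chords last 4 each, so 4 chords.
Total: 24 + 54 + 18 + 40 + 4 = 140.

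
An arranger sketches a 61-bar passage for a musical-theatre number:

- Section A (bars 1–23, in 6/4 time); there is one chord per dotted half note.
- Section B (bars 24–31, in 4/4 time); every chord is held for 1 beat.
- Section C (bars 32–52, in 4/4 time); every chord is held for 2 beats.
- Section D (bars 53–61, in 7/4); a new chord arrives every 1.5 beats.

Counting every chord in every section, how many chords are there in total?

162 chords

A has 138 beats and chords last 3 each, so 46 chords.
B has 32 beats and chords last 1 each, so 32 chords.
C has 84 beats and chords last 2 each, so 42 chords.
D has 63 beats and chords last 1.5 each, so 42 chords.
Total: 46 + 32 + 42 + 42 = 162.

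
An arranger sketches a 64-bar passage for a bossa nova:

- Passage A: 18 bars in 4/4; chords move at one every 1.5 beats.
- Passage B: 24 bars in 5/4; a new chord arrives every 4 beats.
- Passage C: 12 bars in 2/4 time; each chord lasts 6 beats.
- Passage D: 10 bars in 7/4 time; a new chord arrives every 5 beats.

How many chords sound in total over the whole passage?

96 chords

A: 18 bars × 4 beats = 72 beats; 1.5 beats/chord → 48 chords.
B: 24 bars × 5 beats = 120 beats; 4 beats/chord → 30 chords.
C: 12 bars × 2 beats = 24 beats; 6 beats/chord → 4 chords.
D: 10 bars × 7 beats = 70 beats; 5 beats/chord → 14 chords.
Total: 48 + 30 + 4 + 14 = 96.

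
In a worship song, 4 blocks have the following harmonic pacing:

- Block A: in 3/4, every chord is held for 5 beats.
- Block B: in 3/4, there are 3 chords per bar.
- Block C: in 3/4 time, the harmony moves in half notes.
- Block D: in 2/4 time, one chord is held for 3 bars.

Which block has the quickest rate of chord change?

Block B

A: 3/5 = 0.6 chords/bar.
B: 3/1 = 3 chords/bar.
C: 3/2 = 1.5 chords/bar.
D: 2/6 = 1/3 chords/bar.
Fastest is B at 3 chords/bar.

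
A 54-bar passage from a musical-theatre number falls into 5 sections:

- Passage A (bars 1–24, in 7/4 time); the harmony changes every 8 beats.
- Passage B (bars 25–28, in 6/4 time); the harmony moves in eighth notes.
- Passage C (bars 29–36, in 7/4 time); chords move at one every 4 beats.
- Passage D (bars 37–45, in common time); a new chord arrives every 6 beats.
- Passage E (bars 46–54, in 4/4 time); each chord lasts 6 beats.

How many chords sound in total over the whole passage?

95 chords

A has 168 beats and chords last 8 each, so 21 chords.
B has 24 beats and chords last 0.5 each, so 48 chords.
C has 56 beats and chords last 4 each, so 14 chords.
D has 36 beats and chords last 6 each, so 6 chords.
E has 36 beats and chords last 6 each, so 6 chords.
Total: 21 + 48 + 14 + 6 + 6 = 95.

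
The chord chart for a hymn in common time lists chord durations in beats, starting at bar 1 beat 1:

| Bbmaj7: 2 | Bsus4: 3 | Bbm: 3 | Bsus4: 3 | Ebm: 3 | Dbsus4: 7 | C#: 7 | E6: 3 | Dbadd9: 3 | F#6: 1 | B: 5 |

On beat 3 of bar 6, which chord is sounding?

Beat 3 of bar 6 is beat (6−1)×4 + 3 = 23 overall.
Running totals: Bbmaj7 ends at 2, Bsus4 ends at 5, Bbm ends at 8, Bsus4 ends at 11, Ebm ends at 14, Dbsus4 ends at 21, C# ends at 28.
Beat 23 falls within C#.

C#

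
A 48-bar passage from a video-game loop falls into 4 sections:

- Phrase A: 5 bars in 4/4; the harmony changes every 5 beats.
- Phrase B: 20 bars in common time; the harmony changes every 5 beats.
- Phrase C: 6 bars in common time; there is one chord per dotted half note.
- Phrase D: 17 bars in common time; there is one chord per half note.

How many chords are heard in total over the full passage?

62 chords

A: 5·4 = 20 beats, 20/5 = 4 chords.
B: 20·4 = 80 beats, 80/5 = 16 chords.
C: 6·4 = 24 beats, 24/3 = 8 chords.
D: 17·4 = 68 beats, 68/2 = 34 chords.
Total: 4 + 16 + 8 + 34 = 62.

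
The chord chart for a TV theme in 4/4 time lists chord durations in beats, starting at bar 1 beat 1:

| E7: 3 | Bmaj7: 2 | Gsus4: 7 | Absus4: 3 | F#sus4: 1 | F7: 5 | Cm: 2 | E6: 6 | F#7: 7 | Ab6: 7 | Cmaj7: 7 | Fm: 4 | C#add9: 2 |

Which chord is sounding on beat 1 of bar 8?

Beat 1 of bar 8 is beat (8−1)×4 + 1 = 29 overall.
Running totals: E7 ends at 3, Bmaj7 ends at 5, Gsus4 ends at 12, Absus4 ends at 15, F#sus4 ends at 16, F7 ends at 21, Cm ends at 23, E6 ends at 29.
Beat 29 falls within E6.

E6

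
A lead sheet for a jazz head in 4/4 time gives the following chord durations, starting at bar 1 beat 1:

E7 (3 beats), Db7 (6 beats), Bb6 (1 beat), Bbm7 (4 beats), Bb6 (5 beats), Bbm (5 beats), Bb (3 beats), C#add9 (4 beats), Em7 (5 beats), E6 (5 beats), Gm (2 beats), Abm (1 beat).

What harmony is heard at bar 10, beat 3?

E6

Beat 3 of bar 10 is beat (10−1)×4 + 3 = 39 overall.
Running totals: E7 ends at 3, Db7 ends at 9, Bb6 ends at 10, Bbm7 ends at 14, Bb6 ends at 19, Bbm ends at 24, Bb ends at 27, C#add9 ends at 31, Em7 ends at 36, E6 ends at 41.
Beat 39 falls within E6.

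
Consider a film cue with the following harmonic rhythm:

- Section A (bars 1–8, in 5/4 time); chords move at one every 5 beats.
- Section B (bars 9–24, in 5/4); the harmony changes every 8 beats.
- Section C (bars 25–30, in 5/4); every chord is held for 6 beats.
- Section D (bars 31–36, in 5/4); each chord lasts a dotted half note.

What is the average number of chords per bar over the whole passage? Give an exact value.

A: 8 bars of 5 beats is 40 beats; at 5 beats each that's 8 chords.
B: 16 bars of 5 beats is 80 beats; at 8 beats each that's 10 chords.
C: 6 bars of 5 beats is 30 beats; at 6 beats each that's 5 chords.
D: 6 bars of 5 beats is 30 beats; at 3 beats each that's 10 chords.
Overall: 33 chords over 36 bars → 33/36 = 11/12 chords per bar.

11/12 chords per bar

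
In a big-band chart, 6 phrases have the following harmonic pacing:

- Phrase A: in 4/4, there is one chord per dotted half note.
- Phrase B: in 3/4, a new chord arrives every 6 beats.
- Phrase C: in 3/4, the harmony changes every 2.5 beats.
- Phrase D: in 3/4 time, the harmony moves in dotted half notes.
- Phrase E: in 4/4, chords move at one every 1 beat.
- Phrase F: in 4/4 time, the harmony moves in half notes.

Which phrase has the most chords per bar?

A: each chord is 3 beats in 4/4, so 4/3 per bar.
B: each chord is 6 beats in 3/4, so 0.5 per bar.
C: each chord is 2.5 beats in 3/4, so 1.2 per bar.
D: each chord is 3 beats in 3/4, so 1 per bar.
E: each chord is 1 beat in 4/4, so 4 per bar.
F: each chord is 2 beats in 4/4, so 2 per bar.
Fastest is E at 4 chords/bar.

Phrase E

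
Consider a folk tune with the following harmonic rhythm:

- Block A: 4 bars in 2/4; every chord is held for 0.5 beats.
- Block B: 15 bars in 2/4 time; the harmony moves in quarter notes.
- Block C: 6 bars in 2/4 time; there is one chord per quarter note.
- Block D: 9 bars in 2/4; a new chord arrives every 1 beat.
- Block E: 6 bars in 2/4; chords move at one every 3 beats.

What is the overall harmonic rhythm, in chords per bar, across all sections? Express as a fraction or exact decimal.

2 chords per bar

A: 4 × 2 = 8 beats ÷ 0.5 = 16 chords.
B: 15 × 2 = 30 beats ÷ 1 = 30 chords.
C: 6 × 2 = 12 beats ÷ 1 = 12 chords.
D: 9 × 2 = 18 beats ÷ 1 = 18 chords.
E: 6 × 2 = 12 beats ÷ 3 = 4 chords.
Overall: 80 chords over 40 bars → 80/40 = 2 chords per bar.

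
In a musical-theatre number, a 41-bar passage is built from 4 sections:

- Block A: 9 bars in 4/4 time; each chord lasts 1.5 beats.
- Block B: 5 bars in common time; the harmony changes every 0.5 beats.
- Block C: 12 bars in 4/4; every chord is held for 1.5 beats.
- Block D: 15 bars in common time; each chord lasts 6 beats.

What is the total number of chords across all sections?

106 chords

A has 36 beats and chords last 1.5 each, so 24 chords.
B has 20 beats and chords last 0.5 each, so 40 chords.
C has 48 beats and chords last 1.5 each, so 32 chords.
D has 60 beats and chords last 6 each, so 10 chords.
Total: 24 + 40 + 32 + 10 = 106.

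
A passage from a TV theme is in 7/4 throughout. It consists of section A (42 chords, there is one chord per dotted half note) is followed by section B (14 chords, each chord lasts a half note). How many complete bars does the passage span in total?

22 bars

A: 42 × 3 = 126 beats = 18 bars.
B: 14 × 2 = 28 beats = 4 bars.
Total: 18 + 4 = 22 bars.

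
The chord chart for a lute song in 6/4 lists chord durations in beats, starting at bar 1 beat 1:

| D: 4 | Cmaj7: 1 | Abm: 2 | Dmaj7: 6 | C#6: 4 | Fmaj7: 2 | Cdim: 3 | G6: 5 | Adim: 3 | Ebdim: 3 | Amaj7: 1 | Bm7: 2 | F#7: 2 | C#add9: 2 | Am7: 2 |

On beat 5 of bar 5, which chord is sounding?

Beat 5 of bar 5 is beat (5−1)×6 + 5 = 29 overall.
Running totals: D ends at 4, Cmaj7 ends at 5, Abm ends at 7, Dmaj7 ends at 13, C#6 ends at 17, Fmaj7 ends at 19, Cdim ends at 22, G6 ends at 27, Adim ends at 30.
Beat 29 falls within Adim.

Adim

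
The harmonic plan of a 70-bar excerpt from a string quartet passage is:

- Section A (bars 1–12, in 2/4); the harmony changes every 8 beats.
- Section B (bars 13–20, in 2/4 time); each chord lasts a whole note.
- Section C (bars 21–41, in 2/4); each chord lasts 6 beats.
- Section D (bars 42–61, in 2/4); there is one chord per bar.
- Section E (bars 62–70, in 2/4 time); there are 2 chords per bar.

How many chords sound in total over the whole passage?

A has 24 beats and chords last 8 each, so 3 chords.
B has 16 beats and chords last 4 each, so 4 chords.
C has 42 beats and chords last 6 each, so 7 chords.
D has 40 beats and chords last 2 each, so 20 chords.
E has 18 beats and chords last 1 each, so 18 chords.
Total: 3 + 4 + 7 + 20 + 18 = 52.

52 chords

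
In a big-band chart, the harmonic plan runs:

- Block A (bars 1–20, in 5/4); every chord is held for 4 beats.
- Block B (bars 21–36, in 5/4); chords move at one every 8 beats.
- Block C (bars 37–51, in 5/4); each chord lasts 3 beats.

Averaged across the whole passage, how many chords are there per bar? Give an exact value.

20/17 chords per bar

A: 20 bars of 5 beats is 100 beats; at 4 beats each that's 25 chords.
B: 16 bars of 5 beats is 80 beats; at 8 beats each that's 10 chords.
C: 15 bars of 5 beats is 75 beats; at 3 beats each that's 25 chords.
Overall: 60 chords over 51 bars → 60/51 = 20/17 chords per bar.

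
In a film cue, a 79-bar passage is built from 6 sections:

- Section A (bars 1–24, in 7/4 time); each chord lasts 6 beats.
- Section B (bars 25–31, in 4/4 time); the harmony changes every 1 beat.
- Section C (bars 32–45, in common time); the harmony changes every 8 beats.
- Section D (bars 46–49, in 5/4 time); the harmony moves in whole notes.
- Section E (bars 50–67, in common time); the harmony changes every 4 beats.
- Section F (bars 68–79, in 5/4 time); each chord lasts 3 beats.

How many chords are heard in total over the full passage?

A has 168 beats and chords last 6 each, so 28 chords.
B has 28 beats and chords last 1 each, so 28 chords.
C has 56 beats and chords last 8 each, so 7 chords.
D has 20 beats and chords last 4 each, so 5 chords.
E has 72 beats and chords last 4 each, so 18 chords.
F has 60 beats and chords last 3 each, so 20 chords.
Total: 28 + 28 + 7 + 5 + 18 + 20 = 106.

106 chords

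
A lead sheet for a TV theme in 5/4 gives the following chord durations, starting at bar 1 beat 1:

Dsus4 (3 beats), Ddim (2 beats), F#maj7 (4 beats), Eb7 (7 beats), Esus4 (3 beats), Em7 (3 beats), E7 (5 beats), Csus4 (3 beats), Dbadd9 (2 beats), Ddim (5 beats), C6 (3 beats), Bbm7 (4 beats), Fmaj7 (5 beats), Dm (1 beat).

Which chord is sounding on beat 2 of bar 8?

Beat 2 of bar 8 is beat (8−1)×5 + 2 = 37 overall.
Running totals: Dsus4 ends at 3, Ddim ends at 5, F#maj7 ends at 9, Eb7 ends at 16, Esus4 ends at 19, Em7 ends at 22, E7 ends at 27, Csus4 ends at 30, Dbadd9 ends at 32, Ddim ends at 37.
Beat 37 falls within Ddim.

Ddim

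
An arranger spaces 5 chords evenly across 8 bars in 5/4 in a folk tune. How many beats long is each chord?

8 beats

8 bars × 5 beats/bar = 40 beats total.
40 beats ÷ 5 chords = 8 beats per chord.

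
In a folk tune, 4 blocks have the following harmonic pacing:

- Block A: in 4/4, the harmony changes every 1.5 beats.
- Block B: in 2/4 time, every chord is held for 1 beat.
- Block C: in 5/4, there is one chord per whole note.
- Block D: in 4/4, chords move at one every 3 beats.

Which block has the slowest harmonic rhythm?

Block C

A: 4 beats/bar ÷ 1.5 beats/chord = 8/3 chords/bar.
B: 2 beats/bar ÷ 1 beat/chord = 2 chords/bar.
C: 5 beats/bar ÷ 4 beats/chord = 1.25 chords/bar.
D: 4 beats/bar ÷ 3 beats/chord = 4/3 chords/bar.
Slowest is C at 1.25 chords/bar.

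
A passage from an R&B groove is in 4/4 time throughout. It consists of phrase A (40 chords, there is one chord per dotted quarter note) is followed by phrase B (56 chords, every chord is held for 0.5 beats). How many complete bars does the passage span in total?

22 bars

A: 40 × 1.5 = 60 beats = 15 bars.
B: 56 × 0.5 = 28 beats = 7 bars.
Total: 15 + 7 = 22 bars.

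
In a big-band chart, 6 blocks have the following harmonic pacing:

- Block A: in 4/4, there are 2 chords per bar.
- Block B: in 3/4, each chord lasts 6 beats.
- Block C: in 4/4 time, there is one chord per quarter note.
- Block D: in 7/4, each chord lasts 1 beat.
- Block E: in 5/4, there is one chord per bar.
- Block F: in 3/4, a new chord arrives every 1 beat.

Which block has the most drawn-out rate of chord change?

Block B

A: 4/2 = 2 chords/bar.
B: 3/6 = 0.5 chords/bar.
C: 4/1 = 4 chords/bar.
D: 7/1 = 7 chords/bar.
E: 5/5 = 1 chord/bar.
F: 3/1 = 3 chords/bar.
Slowest is B at 0.5 chords/bar.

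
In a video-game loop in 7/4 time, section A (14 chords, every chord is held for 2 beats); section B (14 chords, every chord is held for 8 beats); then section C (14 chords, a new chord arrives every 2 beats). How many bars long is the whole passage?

24 bars

A: 14 × 2 = 28 beats = 4 bars.
B: 14 × 8 = 112 beats = 16 bars.
C: 14 × 2 = 28 beats = 4 bars.
Total: 4 + 16 + 4 = 24 bars.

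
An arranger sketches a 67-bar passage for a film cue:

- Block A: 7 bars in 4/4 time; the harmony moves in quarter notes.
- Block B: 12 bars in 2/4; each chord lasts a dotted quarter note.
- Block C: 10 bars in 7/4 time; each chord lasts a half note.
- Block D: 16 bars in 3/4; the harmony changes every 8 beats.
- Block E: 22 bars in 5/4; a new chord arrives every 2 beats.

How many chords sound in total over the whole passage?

A: 7 bars × 4 beats = 28 beats; 1 beat/chord → 28 chords.
B: 12 bars × 2 beats = 24 beats; 1.5 beats/chord → 16 chords.
C: 10 bars × 7 beats = 70 beats; 2 beats/chord → 35 chords.
D: 16 bars × 3 beats = 48 beats; 8 beats/chord → 6 chords.
E: 22 bars × 5 beats = 110 beats; 2 beats/chord → 55 chords.
Total: 28 + 16 + 35 + 6 + 55 = 140.

140 chords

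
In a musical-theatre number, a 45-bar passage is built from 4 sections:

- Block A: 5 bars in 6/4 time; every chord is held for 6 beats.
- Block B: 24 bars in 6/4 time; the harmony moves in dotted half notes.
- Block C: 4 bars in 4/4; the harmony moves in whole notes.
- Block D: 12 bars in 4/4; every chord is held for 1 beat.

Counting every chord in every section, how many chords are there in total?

A: 5·6 = 30 beats, 30/6 = 5 chords.
B: 24·6 = 144 beats, 144/3 = 48 chords.
C: 4·4 = 16 beats, 16/4 = 4 chords.
D: 12·4 = 48 beats, 48/1 = 48 chords.
Total: 5 + 48 + 4 + 48 = 105.

105 chords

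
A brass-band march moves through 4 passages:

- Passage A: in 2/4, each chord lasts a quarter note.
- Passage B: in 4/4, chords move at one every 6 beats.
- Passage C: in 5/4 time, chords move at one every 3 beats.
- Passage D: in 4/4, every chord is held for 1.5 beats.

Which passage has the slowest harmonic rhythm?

Passage B

A: 2 beats/bar ÷ 1 beat/chord = 2 chords/bar.
B: 4 beats/bar ÷ 6 beats/chord = 2/3 chords/bar.
C: 5 beats/bar ÷ 3 beats/chord = 5/3 chords/bar.
D: 4 beats/bar ÷ 1.5 beats/chord = 8/3 chords/bar.
Slowest is B at 2/3 chords/bar.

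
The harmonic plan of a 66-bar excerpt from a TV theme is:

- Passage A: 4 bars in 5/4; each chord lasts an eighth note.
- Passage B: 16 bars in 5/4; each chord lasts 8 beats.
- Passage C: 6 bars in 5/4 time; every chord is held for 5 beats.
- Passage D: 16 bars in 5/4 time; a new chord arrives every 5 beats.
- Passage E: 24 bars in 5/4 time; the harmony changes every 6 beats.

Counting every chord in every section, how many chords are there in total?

92 chords

A has 20 beats and chords last 0.5 each, so 40 chords.
B has 80 beats and chords last 8 each, so 10 chords.
C has 30 beats and chords last 5 each, so 6 chords.
D has 80 beats and chords last 5 each, so 16 chords.
E has 120 beats and chords last 6 each, so 20 chords.
Total: 40 + 10 + 6 + 16 + 20 = 92.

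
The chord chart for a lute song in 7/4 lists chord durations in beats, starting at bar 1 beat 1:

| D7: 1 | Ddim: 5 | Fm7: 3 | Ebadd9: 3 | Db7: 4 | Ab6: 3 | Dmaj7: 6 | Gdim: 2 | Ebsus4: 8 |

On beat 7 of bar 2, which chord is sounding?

Db7

Beat 7 of bar 2 is beat (2−1)×7 + 7 = 14 overall.
Running totals: D7 ends at 1, Ddim ends at 6, Fm7 ends at 9, Ebadd9 ends at 12, Db7 ends at 16.
Beat 14 falls within Db7.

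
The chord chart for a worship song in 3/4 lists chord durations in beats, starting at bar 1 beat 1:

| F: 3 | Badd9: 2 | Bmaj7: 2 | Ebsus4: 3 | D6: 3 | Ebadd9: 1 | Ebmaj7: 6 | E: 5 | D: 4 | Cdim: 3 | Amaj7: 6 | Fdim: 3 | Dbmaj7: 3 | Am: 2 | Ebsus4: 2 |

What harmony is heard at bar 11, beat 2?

Beat 2 of bar 11 is beat (11−1)×3 + 2 = 32 overall.
Running totals: F ends at 3, Badd9 ends at 5, Bmaj7 ends at 7, Ebsus4 ends at 10, D6 ends at 13, Ebadd9 ends at 14, Ebmaj7 ends at 20, E ends at 25, D ends at 29, Cdim ends at 32.
Beat 32 falls within Cdim.

Cdim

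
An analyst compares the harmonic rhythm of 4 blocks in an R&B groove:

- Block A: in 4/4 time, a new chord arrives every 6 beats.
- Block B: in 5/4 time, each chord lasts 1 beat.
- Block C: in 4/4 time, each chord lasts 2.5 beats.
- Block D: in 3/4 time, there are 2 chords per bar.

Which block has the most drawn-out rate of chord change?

Block A

A: each chord is 6 beats in 4/4, so 2/3 per bar.
B: each chord is 1 beat in 5/4, so 5 per bar.
C: each chord is 2.5 beats in 4/4, so 1.6 per bar.
D: each chord is 1.5 beats in 3/4, so 2 per bar.
Slowest is A at 2/3 chords/bar.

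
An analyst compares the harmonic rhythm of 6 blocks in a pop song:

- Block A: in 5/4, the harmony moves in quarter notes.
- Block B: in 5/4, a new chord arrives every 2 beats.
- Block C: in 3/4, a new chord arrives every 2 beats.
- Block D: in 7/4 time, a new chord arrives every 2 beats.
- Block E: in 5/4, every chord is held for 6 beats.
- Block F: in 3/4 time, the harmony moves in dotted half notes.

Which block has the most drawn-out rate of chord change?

Block E

A: 5/1 = 5 chords/bar.
B: 5/2 = 2.5 chords/bar.
C: 3/2 = 1.5 chords/bar.
D: 7/2 = 3.5 chords/bar.
E: 5/6 = 5/6 chords/bar.
F: 3/3 = 1 chord/bar.
Slowest is E at 5/6 chords/bar.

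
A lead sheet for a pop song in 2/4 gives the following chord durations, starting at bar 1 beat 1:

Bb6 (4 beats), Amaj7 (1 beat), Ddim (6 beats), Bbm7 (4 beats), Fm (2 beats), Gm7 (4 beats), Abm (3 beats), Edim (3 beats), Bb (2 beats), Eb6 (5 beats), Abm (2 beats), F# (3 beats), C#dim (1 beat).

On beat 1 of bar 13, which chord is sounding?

Beat 1 of bar 13 is beat (13−1)×2 + 1 = 25 overall.
Running totals: Bb6 ends at 4, Amaj7 ends at 5, Ddim ends at 11, Bbm7 ends at 15, Fm ends at 17, Gm7 ends at 21, Abm ends at 24, Edim ends at 27.
Beat 25 falls within Edim.

Edim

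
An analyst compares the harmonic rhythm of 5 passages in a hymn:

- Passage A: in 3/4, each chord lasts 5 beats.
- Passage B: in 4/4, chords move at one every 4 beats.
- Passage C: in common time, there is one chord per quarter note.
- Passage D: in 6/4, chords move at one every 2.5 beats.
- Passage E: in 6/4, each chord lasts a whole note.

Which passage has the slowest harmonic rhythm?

Passage A

A: 3 beats/bar ÷ 5 beats/chord = 0.6 chords/bar.
B: 4 beats/bar ÷ 4 beats/chord = 1 chord/bar.
C: 4 beats/bar ÷ 1 beat/chord = 4 chords/bar.
D: 6 beats/bar ÷ 2.5 beats/chord = 2.4 chords/bar.
E: 6 beats/bar ÷ 4 beats/chord = 1.5 chords/bar.
Slowest is A at 0.6 chords/bar.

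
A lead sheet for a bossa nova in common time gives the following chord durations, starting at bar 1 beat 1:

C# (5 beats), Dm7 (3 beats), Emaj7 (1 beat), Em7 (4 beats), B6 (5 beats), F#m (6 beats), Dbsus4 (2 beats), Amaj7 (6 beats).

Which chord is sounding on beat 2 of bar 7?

Dbsus4

Beat 2 of bar 7 is beat (7−1)×4 + 2 = 26 overall.
Running totals: C# ends at 5, Dm7 ends at 8, Emaj7 ends at 9, Em7 ends at 13, B6 ends at 18, F#m ends at 24, Dbsus4 ends at 26.
Beat 26 falls within Dbsus4.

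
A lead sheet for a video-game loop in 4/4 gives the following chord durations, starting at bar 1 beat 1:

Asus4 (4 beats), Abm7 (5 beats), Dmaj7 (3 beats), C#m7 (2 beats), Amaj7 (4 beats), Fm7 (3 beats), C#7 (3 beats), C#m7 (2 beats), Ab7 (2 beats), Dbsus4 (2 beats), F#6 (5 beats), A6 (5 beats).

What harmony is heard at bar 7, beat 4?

Ab7

Beat 4 of bar 7 is beat (7−1)×4 + 4 = 28 overall.
Running totals: Asus4 ends at 4, Abm7 ends at 9, Dmaj7 ends at 12, C#m7 ends at 14, Amaj7 ends at 18, Fm7 ends at 21, C#7 ends at 24, C#m7 ends at 26, Ab7 ends at 28.
Beat 28 falls within Ab7.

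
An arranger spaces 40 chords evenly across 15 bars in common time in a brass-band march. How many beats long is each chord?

1.5 beats

15 bars × 4 beats/bar = 60 beats total.
60 beats ÷ 40 chords = 1.5 beats per chord.
(That is a dotted quarter note.)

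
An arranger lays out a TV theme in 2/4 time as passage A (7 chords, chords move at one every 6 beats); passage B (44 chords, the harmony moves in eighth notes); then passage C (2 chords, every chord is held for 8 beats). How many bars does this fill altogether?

A: 7 × 6 = 42 beats = 21 bars.
B: 44 × 0.5 = 22 beats = 11 bars.
C: 2 × 8 = 16 beats = 8 bars.
Total: 21 + 11 + 8 = 40 bars.

40 bars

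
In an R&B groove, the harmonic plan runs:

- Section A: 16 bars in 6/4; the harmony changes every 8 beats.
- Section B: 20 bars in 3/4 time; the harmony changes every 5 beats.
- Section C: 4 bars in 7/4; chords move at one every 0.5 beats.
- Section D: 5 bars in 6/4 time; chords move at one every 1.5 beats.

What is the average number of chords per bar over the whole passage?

A: 16 bars of 6 beats is 96 beats; at 8 beats each that's 12 chords.
B: 20 bars of 3 beats is 60 beats; at 5 beats each that's 12 chords.
C: 4 bars of 7 beats is 28 beats; at 0.5 beats each that's 56 chords.
D: 5 bars of 6 beats is 30 beats; at 1.5 beats each that's 20 chords.
Overall: 100 chords over 45 bars → 100/45 = 20/9 chords per bar.

20/9 chords per bar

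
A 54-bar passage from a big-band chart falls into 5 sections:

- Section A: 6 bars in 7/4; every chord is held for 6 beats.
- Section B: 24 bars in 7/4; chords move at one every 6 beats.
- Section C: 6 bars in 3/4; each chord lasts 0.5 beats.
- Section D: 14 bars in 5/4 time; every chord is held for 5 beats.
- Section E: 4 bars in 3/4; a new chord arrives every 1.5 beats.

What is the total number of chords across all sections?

A has 42 beats and chords last 6 each, so 7 chords.
B has 168 beats and chords last 6 each, so 28 chords.
C has 18 beats and chords last 0.5 each, so 36 chords.
D has 70 beats and chords last 5 each, so 14 chords.
E has 12 beats and chords last 1.5 each, so 8 chords.
Total: 7 + 28 + 36 + 14 + 8 = 93.

93 chords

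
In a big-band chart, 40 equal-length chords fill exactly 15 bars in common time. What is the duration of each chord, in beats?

15 bars × 4 beats/bar = 60 beats total.
60 beats ÷ 40 chords = 1.5 beats per chord.
(That is a dotted quarter note.)

1.5 beats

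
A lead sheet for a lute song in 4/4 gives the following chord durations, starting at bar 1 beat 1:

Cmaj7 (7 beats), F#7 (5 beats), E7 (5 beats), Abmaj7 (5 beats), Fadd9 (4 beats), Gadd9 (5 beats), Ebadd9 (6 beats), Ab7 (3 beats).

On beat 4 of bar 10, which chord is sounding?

Ab7

Beat 4 of bar 10 is beat (10−1)×4 + 4 = 40 overall.
Running totals: Cmaj7 ends at 7, F#7 ends at 12, E7 ends at 17, Abmaj7 ends at 22, Fadd9 ends at 26, Gadd9 ends at 31, Ebadd9 ends at 37, Ab7 ends at 40.
Beat 40 falls within Ab7.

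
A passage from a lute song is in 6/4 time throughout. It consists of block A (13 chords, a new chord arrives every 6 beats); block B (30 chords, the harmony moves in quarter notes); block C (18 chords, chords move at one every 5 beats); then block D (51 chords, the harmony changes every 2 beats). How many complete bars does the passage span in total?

50 bars

A: 13 × 6 = 78 beats = 13 bars.
B: 30 × 1 = 30 beats = 5 bars.
C: 18 × 5 = 90 beats = 15 bars.
D: 51 × 2 = 102 beats = 17 bars.
Total: 13 + 5 + 15 + 17 = 50 bars.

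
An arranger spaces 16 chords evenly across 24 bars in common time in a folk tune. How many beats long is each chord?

24 bars × 4 beats/bar = 96 beats total.
96 beats ÷ 16 chords = 6 beats per chord.

6 beats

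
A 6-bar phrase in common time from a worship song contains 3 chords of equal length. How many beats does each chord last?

6 bars × 4 beats/bar = 24 beats total.
24 beats ÷ 3 chords = 8 beats per chord.

8 beats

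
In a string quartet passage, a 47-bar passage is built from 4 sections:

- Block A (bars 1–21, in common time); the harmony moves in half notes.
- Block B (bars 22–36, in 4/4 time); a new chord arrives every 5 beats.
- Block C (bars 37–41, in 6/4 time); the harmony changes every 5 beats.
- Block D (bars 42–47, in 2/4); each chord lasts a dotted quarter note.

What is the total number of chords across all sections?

A: 21·4 = 84 beats, 84/2 = 42 chords.
B: 15·4 = 60 beats, 60/5 = 12 chords.
C: 5·6 = 30 beats, 30/5 = 6 chords.
D: 6·2 = 12 beats, 12/1.5 = 8 chords.
Total: 42 + 12 + 6 + 8 = 68.

68 chords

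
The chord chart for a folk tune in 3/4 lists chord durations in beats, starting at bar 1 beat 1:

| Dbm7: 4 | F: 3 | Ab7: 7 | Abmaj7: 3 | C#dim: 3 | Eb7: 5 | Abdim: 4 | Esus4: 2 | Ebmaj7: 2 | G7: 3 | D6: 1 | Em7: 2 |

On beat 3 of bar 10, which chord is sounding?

Esus4

Beat 3 of bar 10 is beat (10−1)×3 + 3 = 30 overall.
Running totals: Dbm7 ends at 4, F ends at 7, Ab7 ends at 14, Abmaj7 ends at 17, C#dim ends at 20, Eb7 ends at 25, Abdim ends at 29, Esus4 ends at 31.
Beat 30 falls within Esus4.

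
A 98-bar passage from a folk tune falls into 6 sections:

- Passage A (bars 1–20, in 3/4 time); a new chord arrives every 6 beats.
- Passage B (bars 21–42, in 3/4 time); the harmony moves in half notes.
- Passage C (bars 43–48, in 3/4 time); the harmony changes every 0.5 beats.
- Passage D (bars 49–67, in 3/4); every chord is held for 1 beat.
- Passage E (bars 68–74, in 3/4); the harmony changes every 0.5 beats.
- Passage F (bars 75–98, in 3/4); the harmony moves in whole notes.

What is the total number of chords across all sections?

A has 60 beats and chords last 6 each, so 10 chords.
B has 66 beats and chords last 2 each, so 33 chords.
C has 18 beats and chords last 0.5 each, so 36 chords.
D has 57 beats and chords last 1 each, so 57 chords.
E has 21 beats and chords last 0.5 each, so 42 chords.
F has 72 beats and chords last 4 each, so 18 chords.
Total: 10 + 33 + 36 + 57 + 42 + 18 = 196.

196 chords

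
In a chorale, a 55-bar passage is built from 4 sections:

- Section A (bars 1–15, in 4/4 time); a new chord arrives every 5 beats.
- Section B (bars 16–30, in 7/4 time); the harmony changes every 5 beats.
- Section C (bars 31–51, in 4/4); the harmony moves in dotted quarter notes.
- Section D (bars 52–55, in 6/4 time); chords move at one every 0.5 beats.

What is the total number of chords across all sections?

137 chords

A has 60 beats and chords last 5 each, so 12 chords.
B has 105 beats and chords last 5 each, so 21 chords.
C has 84 beats and chords last 1.5 each, so 56 chords.
D has 24 beats and chords last 0.5 each, so 48 chords.
Total: 12 + 21 + 56 + 48 = 137.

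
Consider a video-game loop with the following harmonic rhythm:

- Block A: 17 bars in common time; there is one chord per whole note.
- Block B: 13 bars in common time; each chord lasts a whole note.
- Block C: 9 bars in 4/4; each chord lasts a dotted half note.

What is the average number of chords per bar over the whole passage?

A: 17 bars of 4 beats is 68 beats; at 4 beats each that's 17 chords.
B: 13 bars of 4 beats is 52 beats; at 4 beats each that's 13 chords.
C: 9 bars of 4 beats is 36 beats; at 3 beats each that's 12 chords.
Overall: 42 chords over 39 bars → 42/39 = 14/13 chords per bar.

14/13 chords per bar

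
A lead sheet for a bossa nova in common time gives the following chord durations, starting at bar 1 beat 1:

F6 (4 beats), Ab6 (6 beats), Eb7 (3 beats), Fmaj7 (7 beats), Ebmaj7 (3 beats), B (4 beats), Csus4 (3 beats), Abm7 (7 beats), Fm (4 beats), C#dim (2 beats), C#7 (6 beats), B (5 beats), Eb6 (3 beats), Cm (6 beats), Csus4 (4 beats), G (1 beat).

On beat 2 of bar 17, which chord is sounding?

Csus4

Beat 2 of bar 17 is beat (17−1)×4 + 2 = 66 overall.
Running totals: F6 ends at 4, Ab6 ends at 10, Eb7 ends at 13, Fmaj7 ends at 20, Ebmaj7 ends at 23, B ends at 27, Csus4 ends at 30, Abm7 ends at 37, Fm ends at 41, C#dim ends at 43, C#7 ends at 49, B ends at 54, Eb6 ends at 57, Cm ends at 63, Csus4 ends at 67.
Beat 66 falls within Csus4.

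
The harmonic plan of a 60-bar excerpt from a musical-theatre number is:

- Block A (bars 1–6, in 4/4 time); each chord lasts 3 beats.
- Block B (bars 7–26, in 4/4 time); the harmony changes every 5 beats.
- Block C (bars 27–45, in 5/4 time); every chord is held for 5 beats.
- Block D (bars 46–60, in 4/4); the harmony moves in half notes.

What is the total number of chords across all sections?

73 chords

A has 24 beats and chords last 3 each, so 8 chords.
B has 80 beats and chords last 5 each, so 16 chords.
C has 95 beats and chords last 5 each, so 19 chords.
D has 60 beats and chords last 2 each, so 30 chords.
Total: 8 + 16 + 19 + 30 = 73.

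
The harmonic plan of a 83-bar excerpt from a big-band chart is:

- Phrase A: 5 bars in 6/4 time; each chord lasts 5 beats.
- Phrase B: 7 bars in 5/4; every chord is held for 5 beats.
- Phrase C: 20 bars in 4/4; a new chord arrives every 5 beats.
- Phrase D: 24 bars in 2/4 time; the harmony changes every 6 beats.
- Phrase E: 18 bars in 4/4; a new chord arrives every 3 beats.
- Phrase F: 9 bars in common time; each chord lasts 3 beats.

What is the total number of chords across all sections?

A: 5 bars × 6 beats = 30 beats; 5 beats/chord → 6 chords.
B: 7 bars × 5 beats = 35 beats; 5 beats/chord → 7 chords.
C: 20 bars × 4 beats = 80 beats; 5 beats/chord → 16 chords.
D: 24 bars × 2 beats = 48 beats; 6 beats/chord → 8 chords.
E: 18 bars × 4 beats = 72 beats; 3 beats/chord → 24 chords.
F: 9 bars × 4 beats = 36 beats; 3 beats/chord → 12 chords.
Total: 6 + 7 + 16 + 8 + 24 + 12 = 73.

73 chords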